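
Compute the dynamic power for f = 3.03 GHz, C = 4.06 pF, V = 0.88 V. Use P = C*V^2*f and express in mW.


Step 1: V^2 = 0.88^2 = 0.7744 V^2
Step 2: P = C*V^2*f = 4.06e-12 F * 0.7744 * 3.03e9 Hz
Step 3: P = 9.52651392e-03 W
Step 4: P = 9.527 mW

9.527


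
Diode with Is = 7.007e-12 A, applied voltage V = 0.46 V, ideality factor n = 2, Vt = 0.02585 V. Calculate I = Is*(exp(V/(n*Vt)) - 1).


Step 1: V/(n*Vt) = 0.46/(2*0.02585) = 8.8975
Step 2: exp(8.8975) = 7.3137e+03
Step 3: I = 7.007e-12 * (7.3137e+03 - 1) = 5.12e-08 A

5.12e-08


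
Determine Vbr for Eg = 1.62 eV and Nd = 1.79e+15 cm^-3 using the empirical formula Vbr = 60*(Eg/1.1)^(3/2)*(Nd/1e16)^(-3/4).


Step 1: Eg/1.1 = 1.62/1.1 = 1.472727
Step 2: (Eg/1.1)^1.5 = 1.472727^1.5 = 1.787242
Step 3: (Nd/1e16)^(-0.75) = (0.179)^(-0.75) = 3.633793
Step 4: Vbr = 60 * 1.787242 * 3.633793 = 389.7 V

389.7


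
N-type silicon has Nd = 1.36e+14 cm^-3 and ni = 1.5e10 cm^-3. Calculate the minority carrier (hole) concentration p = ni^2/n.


Step 1: Since Nd >> ni, n ≈ Nd = 1.36e+14 cm^-3
Step 2: p = ni^2 / n = (1.5e10)^2 / 1.36e+14
Step 3: p = 2.25e20 / 1.36e+14 = 1.65e+06 cm^-3

1.65e+06


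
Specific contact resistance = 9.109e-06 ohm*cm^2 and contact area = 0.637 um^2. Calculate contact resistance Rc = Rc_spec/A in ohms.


Step 1: Convert area to cm^2: 0.637 um^2 = 6.3700e-09 cm^2
Step 2: Rc = Rc_spec / A = 9.109e-06 / 6.3700e-09
Step 3: Rc = 1.43e+03 ohms

1.43e+03


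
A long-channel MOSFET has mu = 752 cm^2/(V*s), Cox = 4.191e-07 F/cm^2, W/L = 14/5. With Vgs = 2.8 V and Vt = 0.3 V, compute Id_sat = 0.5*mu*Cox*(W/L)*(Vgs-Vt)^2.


Step 1: Overdrive voltage Vov = Vgs - Vt = 2.8 - 0.3 = 2.5 V
Step 2: W/L = 14/5 = 2.8
Step 3: Id = 0.5 * 752 * 4.191e-07 * 2.8 * 2.5^2
Step 4: Id = 2.76e-03 A

2.76e-03


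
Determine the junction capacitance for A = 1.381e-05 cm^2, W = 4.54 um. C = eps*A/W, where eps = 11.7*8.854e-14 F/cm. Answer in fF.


Step 1: eps_Si = 11.7 * 8.854e-14 = 1.035918e-12 F/cm
Step 2: W in cm = 4.54 * 1e-4 = 4.54e-04 cm
Step 3: C = 1.035918e-12 * 1.381e-05 / 4.54e-04 = 3.151107e-14 F
Step 4: C = 31.51 fF

31.51


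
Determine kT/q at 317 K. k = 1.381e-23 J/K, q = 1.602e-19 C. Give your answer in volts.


Step 1: kT = 1.381e-23 * 317 = 4.37777e-21 J
Step 2: Vt = kT/q = 4.37777e-21 / 1.602e-19
Step 3: Vt = 0.02733 V

0.02733


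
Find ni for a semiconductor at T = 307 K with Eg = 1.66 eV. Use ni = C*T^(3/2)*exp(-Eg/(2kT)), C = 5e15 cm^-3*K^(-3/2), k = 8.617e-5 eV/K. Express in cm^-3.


Step 1: Compute kT = 8.617e-5 * 307 = 0.02645419 eV
Step 2: Exponent = -Eg/(2kT) = -1.66/(2*0.02645419) = -31.37499
Step 3: T^(3/2) = 307^1.5 = 5379.07
Step 4: ni = 5e15 * 5379.07 * exp(-31.37499) = 6.36e+05 cm^-3

6.36e+05


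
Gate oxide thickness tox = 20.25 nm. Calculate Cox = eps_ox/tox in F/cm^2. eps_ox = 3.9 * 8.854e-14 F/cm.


Step 1: eps_ox = 3.9 * 8.854e-14 = 3.45306e-13 F/cm
Step 2: tox in cm = 20.25 nm * 1e-7 = 2.0250e-06 cm
Step 3: Cox = 3.45306e-13 / 2.0250e-06 = 1.71e-07 F/cm^2

1.71e-07


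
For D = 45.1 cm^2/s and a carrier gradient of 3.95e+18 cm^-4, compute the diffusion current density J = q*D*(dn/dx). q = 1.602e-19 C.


Step 1: J = q * D * (dn/dx)
Step 2: J = 1.602e-19 * 45.1 * 3.95e+18
Step 3: J = 2.85e+01 A/cm^2

2.85e+01


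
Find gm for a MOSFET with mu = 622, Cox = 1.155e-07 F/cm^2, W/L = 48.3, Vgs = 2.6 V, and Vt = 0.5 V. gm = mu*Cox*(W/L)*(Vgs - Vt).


Step 1: Vov = Vgs - Vt = 2.6 - 0.5 = 2.1 V
Step 2: gm = mu * Cox * (W/L) * Vov
Step 3: gm = 622 * 1.155e-07 * 48.3 * 2.1 = 7.29e-03 S

7.29e-03


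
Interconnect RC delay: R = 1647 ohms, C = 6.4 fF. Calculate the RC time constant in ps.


Step 1: tau = R * C
Step 2: tau = 1647 * 6.4 fF = 1647 * 6.4e-15 F
Step 3: tau = 1.05408e-11 s = 10.5408 ps

10.5408


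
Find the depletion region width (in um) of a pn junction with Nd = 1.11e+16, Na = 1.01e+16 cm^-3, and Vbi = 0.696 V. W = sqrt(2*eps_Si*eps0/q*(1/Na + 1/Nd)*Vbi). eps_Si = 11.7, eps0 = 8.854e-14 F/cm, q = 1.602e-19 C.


Step 1: 1/Na + 1/Nd = 1/1.01e+16 + 1/1.11e+16 = 1.89100e-16
Step 2: 2*eps*eps0/q = 2*11.7*8.854e-14/1.602e-19 = 1.293281e+07
Step 3: W^2 = 1.293281e+07 * 1.89100e-16 * 0.696 = 1.70213e-09
Step 4: W = sqrt(1.70213e-09) = 4.126e-05 cm = 0.4126 um

0.4126


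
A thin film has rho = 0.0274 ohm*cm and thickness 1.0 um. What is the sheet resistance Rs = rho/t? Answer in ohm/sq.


Step 1: Convert thickness to cm: t = 1.0 um = 1.0000e-04 cm
Step 2: Rs = rho / t = 0.0274 / 1.0000e-04
Step 3: Rs = 274.0 ohm/sq

274.0


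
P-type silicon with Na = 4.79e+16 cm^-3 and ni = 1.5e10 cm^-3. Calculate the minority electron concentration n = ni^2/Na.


Step 1: Majority hole concentration p ≈ Na = 4.79e+16 cm^-3
Step 2: n = ni^2 / Na = (1.5e10)^2 / 4.79e+16
Step 3: n = 4.70e+03 cm^-3

4.70e+03


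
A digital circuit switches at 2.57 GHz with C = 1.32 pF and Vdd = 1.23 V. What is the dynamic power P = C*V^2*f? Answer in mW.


Step 1: V^2 = 1.23^2 = 1.5129 V^2
Step 2: P = C*V^2*f = 1.32e-12 F * 1.5129 * 2.57e9 Hz
Step 3: P = 5.13236196e-03 W
Step 4: P = 5.132 mW

5.132


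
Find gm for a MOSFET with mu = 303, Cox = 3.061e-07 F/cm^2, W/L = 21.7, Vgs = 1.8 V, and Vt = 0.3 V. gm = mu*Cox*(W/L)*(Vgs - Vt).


Step 1: Vov = Vgs - Vt = 1.8 - 0.3 = 1.5 V
Step 2: gm = mu * Cox * (W/L) * Vov
Step 3: gm = 303 * 3.061e-07 * 21.7 * 1.5 = 3.02e-03 S

3.02e-03


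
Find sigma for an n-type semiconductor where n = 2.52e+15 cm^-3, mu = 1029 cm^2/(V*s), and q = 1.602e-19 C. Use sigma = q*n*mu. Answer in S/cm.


Step 1: sigma = q * n * mu
Step 2: sigma = 1.602e-19 * 2.52e+15 * 1029
Step 3: sigma = 4.154e-01 S/cm

4.154e-01


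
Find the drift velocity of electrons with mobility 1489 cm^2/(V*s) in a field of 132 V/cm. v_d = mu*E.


Step 1: v_d = mu * E
Step 2: v_d = 1489 * 132 = 196548
Step 3: v_d = 1.97e+05 cm/s

1.97e+05


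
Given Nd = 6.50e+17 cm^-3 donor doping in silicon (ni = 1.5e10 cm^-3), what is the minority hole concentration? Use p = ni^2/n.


Step 1: Since Nd >> ni, n ≈ Nd = 6.50e+17 cm^-3
Step 2: p = ni^2 / n = (1.5e10)^2 / 6.50e+17
Step 3: p = 2.25e20 / 6.50e+17 = 3.46e+02 cm^-3

3.46e+02


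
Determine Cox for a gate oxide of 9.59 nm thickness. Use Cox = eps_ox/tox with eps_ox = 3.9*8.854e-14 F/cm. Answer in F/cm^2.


Step 1: eps_ox = 3.9 * 8.854e-14 = 3.45306e-13 F/cm
Step 2: tox in cm = 9.59 nm * 1e-7 = 9.5900e-07 cm
Step 3: Cox = 3.45306e-13 / 9.5900e-07 = 3.60e-07 F/cm^2

3.60e-07


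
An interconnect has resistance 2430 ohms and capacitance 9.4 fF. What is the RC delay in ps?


Step 1: tau = R * C
Step 2: tau = 2430 * 9.4 fF = 2430 * 9.4e-15 F
Step 3: tau = 2.2842e-11 s = 22.842 ps

22.842


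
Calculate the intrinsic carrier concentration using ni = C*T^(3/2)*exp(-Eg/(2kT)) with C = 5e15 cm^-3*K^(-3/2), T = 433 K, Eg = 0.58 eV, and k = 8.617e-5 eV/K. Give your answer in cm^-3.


Step 1: Compute kT = 8.617e-5 * 433 = 0.03731161 eV
Step 2: Exponent = -Eg/(2kT) = -0.58/(2*0.03731161) = -7.77238
Step 3: T^(3/2) = 433^1.5 = 9010.15
Step 4: ni = 5e15 * 9010.15 * exp(-7.77238) = 1.90e+16 cm^-3

1.90e+16


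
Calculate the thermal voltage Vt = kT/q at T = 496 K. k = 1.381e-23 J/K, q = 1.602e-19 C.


Step 1: kT = 1.381e-23 * 496 = 6.84976e-21 J
Step 2: Vt = kT/q = 6.84976e-21 / 1.602e-19
Step 3: Vt = 0.04276 V

0.04276


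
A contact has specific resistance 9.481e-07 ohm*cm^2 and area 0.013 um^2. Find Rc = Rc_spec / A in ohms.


Step 1: Convert area to cm^2: 0.013 um^2 = 1.3000e-10 cm^2
Step 2: Rc = Rc_spec / A = 9.481e-07 / 1.3000e-10
Step 3: Rc = 7.29e+03 ohms

7.29e+03


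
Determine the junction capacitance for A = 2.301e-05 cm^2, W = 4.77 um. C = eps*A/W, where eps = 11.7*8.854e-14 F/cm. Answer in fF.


Step 1: eps_Si = 11.7 * 8.854e-14 = 1.035918e-12 F/cm
Step 2: W in cm = 4.77 * 1e-4 = 4.77e-04 cm
Step 3: C = 1.035918e-12 * 2.301e-05 / 4.77e-04 = 4.997164e-14 F
Step 4: C = 49.97 fF

49.97


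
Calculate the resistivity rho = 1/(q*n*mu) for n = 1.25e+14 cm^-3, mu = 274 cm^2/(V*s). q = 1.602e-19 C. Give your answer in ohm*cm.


Step 1: sigma = q * n * mu = 1.602e-19 * 1.25e+14 * 274 = 5.48685e-03 S/cm
Step 2: rho = 1 / sigma = 1 / 5.48685e-03 = 182.3 ohm*cm

182.3


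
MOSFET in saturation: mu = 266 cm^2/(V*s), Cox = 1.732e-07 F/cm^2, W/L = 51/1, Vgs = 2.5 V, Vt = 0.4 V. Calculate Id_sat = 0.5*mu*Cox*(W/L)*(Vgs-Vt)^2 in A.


Step 1: Overdrive voltage Vov = Vgs - Vt = 2.5 - 0.4 = 2.1 V
Step 2: W/L = 51/1 = 51
Step 3: Id = 0.5 * 266 * 1.732e-07 * 51 * 2.1^2
Step 4: Id = 5.18e-03 A

5.18e-03


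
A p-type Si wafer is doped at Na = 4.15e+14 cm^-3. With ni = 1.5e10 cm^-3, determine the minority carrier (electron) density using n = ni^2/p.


Step 1: Majority hole concentration p ≈ Na = 4.15e+14 cm^-3
Step 2: n = ni^2 / Na = (1.5e10)^2 / 4.15e+14
Step 3: n = 5.42e+05 cm^-3

5.42e+05


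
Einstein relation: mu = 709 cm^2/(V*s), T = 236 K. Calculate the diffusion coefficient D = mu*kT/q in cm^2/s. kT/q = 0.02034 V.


Step 1: D = mu * (kT/q)
Step 2: D = 709 * 0.02034
Step 3: D = 14.42 cm^2/s

14.42


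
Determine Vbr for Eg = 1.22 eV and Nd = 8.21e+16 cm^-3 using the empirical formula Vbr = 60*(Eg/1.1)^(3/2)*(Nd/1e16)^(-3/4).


Step 1: Eg/1.1 = 1.22/1.1 = 1.109091
Step 2: (Eg/1.1)^1.5 = 1.109091^1.5 = 1.168021
Step 3: (Nd/1e16)^(-0.75) = (8.21)^(-0.75) = 0.206178
Step 4: Vbr = 60 * 1.168021 * 0.206178 = 14.4 V

14.4


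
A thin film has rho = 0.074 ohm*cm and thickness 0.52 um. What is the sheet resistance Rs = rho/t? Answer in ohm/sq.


Step 1: Convert thickness to cm: t = 0.52 um = 5.2000e-05 cm
Step 2: Rs = rho / t = 0.074 / 5.2000e-05
Step 3: Rs = 1423.1 ohm/sq

1423.1


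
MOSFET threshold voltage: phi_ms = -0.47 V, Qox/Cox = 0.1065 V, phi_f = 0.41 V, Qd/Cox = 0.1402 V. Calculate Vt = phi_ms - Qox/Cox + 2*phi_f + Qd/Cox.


Step 1: Vt = phi_ms - Qox/Cox + 2*phi_f + Qd/Cox
Step 2: Vt = -0.47 - 0.1065 + 2*0.41 + 0.1402
Step 3: Vt = -0.47 - 0.1065 + 0.82 + 0.1402
Step 4: Vt = 0.3837 V

0.3837


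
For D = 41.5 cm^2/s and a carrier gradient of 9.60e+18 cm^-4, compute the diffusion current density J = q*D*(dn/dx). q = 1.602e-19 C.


Step 1: J = q * D * (dn/dx)
Step 2: J = 1.602e-19 * 41.5 * 9.60e+18
Step 3: J = 6.38e+01 A/cm^2

6.38e+01


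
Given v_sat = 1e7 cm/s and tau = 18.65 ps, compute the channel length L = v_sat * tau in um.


Step 1: tau in seconds = 18.65 ps * 1e-12 = 1.8650e-11 s
Step 2: L = v_sat * tau = 1e7 * 1.8650e-11 = 1.8650e-04 cm
Step 3: L in um = 1.8650e-04 * 1e4 = 1.865 um

1.865


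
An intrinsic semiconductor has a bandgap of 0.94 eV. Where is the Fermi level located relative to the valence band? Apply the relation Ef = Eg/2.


Step 1: For an intrinsic semiconductor, the Fermi level sits at midgap.
Step 2: Ef = Eg / 2 = 0.94 / 2 = 0.47 eV

0.47


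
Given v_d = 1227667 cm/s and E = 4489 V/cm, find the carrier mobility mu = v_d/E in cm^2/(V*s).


Step 1: mu = v_d / E
Step 2: mu = 1227667 / 4489
Step 3: mu = 273.48 cm^2/(V*s)

273.48


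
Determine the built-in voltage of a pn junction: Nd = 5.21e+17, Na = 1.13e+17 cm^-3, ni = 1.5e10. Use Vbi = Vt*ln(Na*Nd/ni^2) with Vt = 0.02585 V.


Step 1: Compute Na*Nd/ni^2 = 1.13e+17 * 5.21e+17 / (1.5e10)^2 = 2.6166e+14
Step 2: ln(2.6166e+14) = 33.1981
Step 3: Vbi = 0.02585 * 33.1981 = 0.858 V

0.858


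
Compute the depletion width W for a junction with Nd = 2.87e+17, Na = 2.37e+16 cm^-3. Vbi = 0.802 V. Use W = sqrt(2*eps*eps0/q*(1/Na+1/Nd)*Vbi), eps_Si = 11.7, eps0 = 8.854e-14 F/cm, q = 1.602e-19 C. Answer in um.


Step 1: 1/Na + 1/Nd = 1/2.37e+16 + 1/2.87e+17 = 4.56784e-17
Step 2: 2*eps*eps0/q = 2*11.7*8.854e-14/1.602e-19 = 1.293281e+07
Step 3: W^2 = 1.293281e+07 * 4.56784e-17 * 0.802 = 4.73782e-10
Step 4: W = sqrt(4.73782e-10) = 2.177e-05 cm = 0.2177 um

0.2177


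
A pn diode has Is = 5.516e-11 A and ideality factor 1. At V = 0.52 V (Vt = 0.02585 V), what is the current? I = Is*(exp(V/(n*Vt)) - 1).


Step 1: V/(n*Vt) = 0.52/(1*0.02585) = 20.1161
Step 2: exp(20.1161) = 5.4489e+08
Step 3: I = 5.516e-11 * (5.4489e+08 - 1) = 3.01e-02 A

3.01e-02


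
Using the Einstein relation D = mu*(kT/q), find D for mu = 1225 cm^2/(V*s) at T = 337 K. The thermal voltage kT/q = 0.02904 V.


Step 1: D = mu * (kT/q)
Step 2: D = 1225 * 0.02904
Step 3: D = 35.57 cm^2/s

35.57


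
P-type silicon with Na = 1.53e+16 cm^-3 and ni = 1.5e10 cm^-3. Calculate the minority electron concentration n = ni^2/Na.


Step 1: Majority hole concentration p ≈ Na = 1.53e+16 cm^-3
Step 2: n = ni^2 / Na = (1.5e10)^2 / 1.53e+16
Step 3: n = 1.47e+04 cm^-3

1.47e+04


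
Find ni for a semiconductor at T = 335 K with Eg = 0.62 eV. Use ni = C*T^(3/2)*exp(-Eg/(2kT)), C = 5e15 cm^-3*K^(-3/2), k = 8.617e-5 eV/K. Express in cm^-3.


Step 1: Compute kT = 8.617e-5 * 335 = 0.02886695 eV
Step 2: Exponent = -Eg/(2kT) = -0.62/(2*0.02886695) = -10.73892
Step 3: T^(3/2) = 335^1.5 = 6131.51
Step 4: ni = 5e15 * 6131.51 * exp(-10.73892) = 6.65e+14 cm^-3

6.65e+14


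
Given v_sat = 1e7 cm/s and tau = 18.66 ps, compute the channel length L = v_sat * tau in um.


Step 1: tau in seconds = 18.66 ps * 1e-12 = 1.8660e-11 s
Step 2: L = v_sat * tau = 1e7 * 1.8660e-11 = 1.8660e-04 cm
Step 3: L in um = 1.8660e-04 * 1e4 = 1.866 um

1.866


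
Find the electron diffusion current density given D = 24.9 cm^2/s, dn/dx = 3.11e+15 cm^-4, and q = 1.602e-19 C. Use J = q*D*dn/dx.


Step 1: J = q * D * (dn/dx)
Step 2: J = 1.602e-19 * 24.9 * 3.11e+15
Step 3: J = 1.24e-02 A/cm^2

1.24e-02


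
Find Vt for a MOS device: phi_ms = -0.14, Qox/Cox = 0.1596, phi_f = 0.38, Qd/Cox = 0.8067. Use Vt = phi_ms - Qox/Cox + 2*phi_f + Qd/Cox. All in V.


Step 1: Vt = phi_ms - Qox/Cox + 2*phi_f + Qd/Cox
Step 2: Vt = -0.14 - 0.1596 + 2*0.38 + 0.8067
Step 3: Vt = -0.14 - 0.1596 + 0.76 + 0.8067
Step 4: Vt = 1.2671 V

1.2671


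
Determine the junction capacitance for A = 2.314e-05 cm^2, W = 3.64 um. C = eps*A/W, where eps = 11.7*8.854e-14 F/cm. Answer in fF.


Step 1: eps_Si = 11.7 * 8.854e-14 = 1.035918e-12 F/cm
Step 2: W in cm = 3.64 * 1e-4 = 3.64e-04 cm
Step 3: C = 1.035918e-12 * 2.314e-05 / 3.64e-04 = 6.585479e-14 F
Step 4: C = 65.85 fF

65.85


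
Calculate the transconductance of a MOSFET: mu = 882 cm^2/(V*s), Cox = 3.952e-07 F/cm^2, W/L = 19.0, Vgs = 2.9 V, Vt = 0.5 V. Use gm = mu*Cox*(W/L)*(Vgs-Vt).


Step 1: Vov = Vgs - Vt = 2.9 - 0.5 = 2.4 V
Step 2: gm = mu * Cox * (W/L) * Vov
Step 3: gm = 882 * 3.952e-07 * 19.0 * 2.4 = 1.59e-02 S

1.59e-02


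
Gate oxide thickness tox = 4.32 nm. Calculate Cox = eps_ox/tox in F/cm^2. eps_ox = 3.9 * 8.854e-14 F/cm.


Step 1: eps_ox = 3.9 * 8.854e-14 = 3.45306e-13 F/cm
Step 2: tox in cm = 4.32 nm * 1e-7 = 4.3200e-07 cm
Step 3: Cox = 3.45306e-13 / 4.3200e-07 = 7.99e-07 F/cm^2

7.99e-07


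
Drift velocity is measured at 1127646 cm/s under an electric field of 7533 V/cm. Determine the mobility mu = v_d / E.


Step 1: mu = v_d / E
Step 2: mu = 1127646 / 7533
Step 3: mu = 149.69 cm^2/(V*s)

149.69


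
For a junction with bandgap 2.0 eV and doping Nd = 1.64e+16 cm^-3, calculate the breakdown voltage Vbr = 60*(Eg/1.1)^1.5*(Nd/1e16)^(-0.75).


Step 1: Eg/1.1 = 2.0/1.1 = 1.818182
Step 2: (Eg/1.1)^1.5 = 1.818182^1.5 = 2.451636
Step 3: (Nd/1e16)^(-0.75) = (1.64)^(-0.75) = 0.690029
Step 4: Vbr = 60 * 2.451636 * 0.690029 = 101.5 V

101.5


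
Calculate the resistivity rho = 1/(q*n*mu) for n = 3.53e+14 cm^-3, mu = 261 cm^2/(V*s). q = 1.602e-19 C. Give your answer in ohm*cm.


Step 1: sigma = q * n * mu = 1.602e-19 * 3.53e+14 * 261 = 1.47597e-02 S/cm
Step 2: rho = 1 / sigma = 1 / 1.47597e-02 = 67.75 ohm*cm

67.75


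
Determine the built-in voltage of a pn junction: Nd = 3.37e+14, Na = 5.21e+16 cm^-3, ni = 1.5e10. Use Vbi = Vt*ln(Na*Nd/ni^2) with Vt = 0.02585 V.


Step 1: Compute Na*Nd/ni^2 = 5.21e+16 * 3.37e+14 / (1.5e10)^2 = 7.8034e+10
Step 2: ln(7.8034e+10) = 25.0804
Step 3: Vbi = 0.02585 * 25.0804 = 0.648 V

0.648


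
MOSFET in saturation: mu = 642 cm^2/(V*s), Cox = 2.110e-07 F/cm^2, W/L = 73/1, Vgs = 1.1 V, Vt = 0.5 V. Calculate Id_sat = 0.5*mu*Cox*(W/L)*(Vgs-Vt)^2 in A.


Step 1: Overdrive voltage Vov = Vgs - Vt = 1.1 - 0.5 = 0.6 V
Step 2: W/L = 73/1 = 73
Step 3: Id = 0.5 * 642 * 2.110e-07 * 73 * 0.6^2
Step 4: Id = 1.78e-03 A

1.78e-03


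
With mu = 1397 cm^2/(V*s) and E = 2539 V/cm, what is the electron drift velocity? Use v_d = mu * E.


Step 1: v_d = mu * E
Step 2: v_d = 1397 * 2539 = 3546983
Step 3: v_d = 3.55e+06 cm/s

3.55e+06


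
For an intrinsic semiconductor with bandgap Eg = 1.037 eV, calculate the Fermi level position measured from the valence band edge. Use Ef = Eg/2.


Step 1: For an intrinsic semiconductor, the Fermi level sits at midgap.
Step 2: Ef = Eg / 2 = 1.037 / 2 = 0.5185 eV

0.5185


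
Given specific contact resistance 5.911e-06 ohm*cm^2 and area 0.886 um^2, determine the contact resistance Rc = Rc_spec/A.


Step 1: Convert area to cm^2: 0.886 um^2 = 8.8600e-09 cm^2
Step 2: Rc = Rc_spec / A = 5.911e-06 / 8.8600e-09
Step 3: Rc = 6.67e+02 ohms

6.67e+02


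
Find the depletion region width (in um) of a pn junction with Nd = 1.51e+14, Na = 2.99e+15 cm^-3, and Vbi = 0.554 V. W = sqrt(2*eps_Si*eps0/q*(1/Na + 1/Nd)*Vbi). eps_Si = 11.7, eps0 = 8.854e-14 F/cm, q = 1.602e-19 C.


Step 1: 1/Na + 1/Nd = 1/2.99e+15 + 1/1.51e+14 = 6.95696e-15
Step 2: 2*eps*eps0/q = 2*11.7*8.854e-14/1.602e-19 = 1.293281e+07
Step 3: W^2 = 1.293281e+07 * 6.95696e-15 * 0.554 = 4.98451e-08
Step 4: W = sqrt(4.98451e-08) = 2.233e-04 cm = 2.233 um

2.233


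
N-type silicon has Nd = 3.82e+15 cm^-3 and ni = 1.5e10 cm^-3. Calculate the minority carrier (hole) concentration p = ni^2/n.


Step 1: Since Nd >> ni, n ≈ Nd = 3.82e+15 cm^-3
Step 2: p = ni^2 / n = (1.5e10)^2 / 3.82e+15
Step 3: p = 2.25e20 / 3.82e+15 = 5.89e+04 cm^-3

5.89e+04


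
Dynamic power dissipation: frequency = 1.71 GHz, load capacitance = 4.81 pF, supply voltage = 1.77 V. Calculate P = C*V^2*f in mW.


Step 1: V^2 = 1.77^2 = 3.1329 V^2
Step 2: P = C*V^2*f = 4.81e-12 F * 3.1329 * 1.71e9 Hz
Step 3: P = 2.576841579e-02 W
Step 4: P = 25.768 mW

25.768


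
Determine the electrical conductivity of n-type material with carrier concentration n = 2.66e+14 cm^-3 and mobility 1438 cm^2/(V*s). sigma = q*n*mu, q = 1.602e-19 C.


Step 1: sigma = q * n * mu
Step 2: sigma = 1.602e-19 * 2.66e+14 * 1438
Step 3: sigma = 6.128e-02 S/cm

6.128e-02


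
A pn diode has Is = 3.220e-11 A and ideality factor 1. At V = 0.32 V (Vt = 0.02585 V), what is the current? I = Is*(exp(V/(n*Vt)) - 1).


Step 1: V/(n*Vt) = 0.32/(1*0.02585) = 12.3791
Step 2: exp(12.3791) = 2.3778e+05
Step 3: I = 3.220e-11 * (2.3778e+05 - 1) = 7.66e-06 A

7.66e-06


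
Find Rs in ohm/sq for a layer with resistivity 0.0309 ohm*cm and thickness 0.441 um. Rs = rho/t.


Step 1: Convert thickness to cm: t = 0.441 um = 4.4100e-05 cm
Step 2: Rs = rho / t = 0.0309 / 4.4100e-05
Step 3: Rs = 700.7 ohm/sq

700.7


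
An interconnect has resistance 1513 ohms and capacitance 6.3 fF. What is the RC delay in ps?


Step 1: tau = R * C
Step 2: tau = 1513 * 6.3 fF = 1513 * 6.3e-15 F
Step 3: tau = 9.5319e-12 s = 9.5319 ps

9.5319


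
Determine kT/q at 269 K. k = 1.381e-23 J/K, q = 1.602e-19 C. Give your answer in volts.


Step 1: kT = 1.381e-23 * 269 = 3.71489e-21 J
Step 2: Vt = kT/q = 3.71489e-21 / 1.602e-19
Step 3: Vt = 0.02319 V

0.02319


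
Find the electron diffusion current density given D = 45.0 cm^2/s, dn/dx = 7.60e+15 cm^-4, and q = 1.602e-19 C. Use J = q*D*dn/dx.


Step 1: J = q * D * (dn/dx)
Step 2: J = 1.602e-19 * 45.0 * 7.60e+15
Step 3: J = 5.48e-02 A/cm^2

5.48e-02


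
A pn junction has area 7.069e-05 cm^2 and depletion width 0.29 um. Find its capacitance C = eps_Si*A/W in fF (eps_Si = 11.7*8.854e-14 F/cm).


Step 1: eps_Si = 11.7 * 8.854e-14 = 1.035918e-12 F/cm
Step 2: W in cm = 0.29 * 1e-4 = 2.90e-05 cm
Step 3: C = 1.035918e-12 * 7.069e-05 / 2.90e-05 = 2.525139e-12 F
Step 4: C = 2525.14 fF

2525.14


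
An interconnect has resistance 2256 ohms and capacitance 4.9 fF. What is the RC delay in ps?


Step 1: tau = R * C
Step 2: tau = 2256 * 4.9 fF = 2256 * 4.9e-15 F
Step 3: tau = 1.10544e-11 s = 11.0544 ps

11.0544


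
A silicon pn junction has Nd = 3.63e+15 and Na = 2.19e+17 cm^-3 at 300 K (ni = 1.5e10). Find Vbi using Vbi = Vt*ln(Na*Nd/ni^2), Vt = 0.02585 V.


Step 1: Compute Na*Nd/ni^2 = 2.19e+17 * 3.63e+15 / (1.5e10)^2 = 3.5332e+12
Step 2: ln(3.5332e+12) = 28.8932
Step 3: Vbi = 0.02585 * 28.8932 = 0.747 V

0.747


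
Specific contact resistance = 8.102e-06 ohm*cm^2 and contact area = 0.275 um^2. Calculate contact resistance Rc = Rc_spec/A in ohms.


Step 1: Convert area to cm^2: 0.275 um^2 = 2.7500e-09 cm^2
Step 2: Rc = Rc_spec / A = 8.102e-06 / 2.7500e-09
Step 3: Rc = 2.95e+03 ohms

2.95e+03


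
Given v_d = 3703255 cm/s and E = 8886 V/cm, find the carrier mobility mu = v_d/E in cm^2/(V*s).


Step 1: mu = v_d / E
Step 2: mu = 3703255 / 8886
Step 3: mu = 416.75 cm^2/(V*s)

416.75


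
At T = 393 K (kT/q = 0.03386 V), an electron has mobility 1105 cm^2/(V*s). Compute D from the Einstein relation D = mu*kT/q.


Step 1: D = mu * (kT/q)
Step 2: D = 1105 * 0.03386
Step 3: D = 37.42 cm^2/s

37.42


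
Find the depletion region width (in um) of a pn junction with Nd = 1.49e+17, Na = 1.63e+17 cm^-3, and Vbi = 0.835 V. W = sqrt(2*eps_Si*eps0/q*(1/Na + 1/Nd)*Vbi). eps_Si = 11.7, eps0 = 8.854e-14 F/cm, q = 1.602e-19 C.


Step 1: 1/Na + 1/Nd = 1/1.63e+17 + 1/1.49e+17 = 1.28464e-17
Step 2: 2*eps*eps0/q = 2*11.7*8.854e-14/1.602e-19 = 1.293281e+07
Step 3: W^2 = 1.293281e+07 * 1.28464e-17 * 0.835 = 1.38727e-10
Step 4: W = sqrt(1.38727e-10) = 1.178e-05 cm = 0.1178 um

0.1178


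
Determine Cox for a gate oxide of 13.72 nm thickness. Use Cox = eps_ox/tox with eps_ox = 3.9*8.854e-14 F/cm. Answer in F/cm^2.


Step 1: eps_ox = 3.9 * 8.854e-14 = 3.45306e-13 F/cm
Step 2: tox in cm = 13.72 nm * 1e-7 = 1.3720e-06 cm
Step 3: Cox = 3.45306e-13 / 1.3720e-06 = 2.52e-07 F/cm^2

2.52e-07


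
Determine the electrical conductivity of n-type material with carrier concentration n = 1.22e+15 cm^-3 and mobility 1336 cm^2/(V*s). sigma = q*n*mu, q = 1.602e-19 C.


Step 1: sigma = q * n * mu
Step 2: sigma = 1.602e-19 * 1.22e+15 * 1336
Step 3: sigma = 2.611e-01 S/cm

2.611e-01


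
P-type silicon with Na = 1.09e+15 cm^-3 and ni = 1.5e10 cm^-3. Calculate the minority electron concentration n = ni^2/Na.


Step 1: Majority hole concentration p ≈ Na = 1.09e+15 cm^-3
Step 2: n = ni^2 / Na = (1.5e10)^2 / 1.09e+15
Step 3: n = 2.06e+05 cm^-3

2.06e+05


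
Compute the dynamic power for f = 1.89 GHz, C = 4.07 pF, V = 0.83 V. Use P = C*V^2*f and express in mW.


Step 1: V^2 = 0.83^2 = 0.6889 V^2
Step 2: P = C*V^2*f = 4.07e-12 F * 0.6889 * 1.89e9 Hz
Step 3: P = 5.29922547e-03 W
Step 4: P = 5.299 mW

5.299


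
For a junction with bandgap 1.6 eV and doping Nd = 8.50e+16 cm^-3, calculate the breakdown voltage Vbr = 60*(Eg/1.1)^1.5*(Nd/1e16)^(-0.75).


Step 1: Eg/1.1 = 1.6/1.1 = 1.454545
Step 2: (Eg/1.1)^1.5 = 1.454545^1.5 = 1.754247
Step 3: (Nd/1e16)^(-0.75) = (8.5)^(-0.75) = 0.200880
Step 4: Vbr = 60 * 1.754247 * 0.200880 = 21.1 V

21.1


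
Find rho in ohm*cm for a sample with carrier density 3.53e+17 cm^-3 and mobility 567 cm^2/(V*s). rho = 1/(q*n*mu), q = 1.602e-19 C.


Step 1: sigma = q * n * mu = 1.602e-19 * 3.53e+17 * 567 = 3.20642e+01 S/cm
Step 2: rho = 1 / sigma = 1 / 3.20642e+01 = 0.03119 ohm*cm

0.03119


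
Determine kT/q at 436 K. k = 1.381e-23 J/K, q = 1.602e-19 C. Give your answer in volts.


Step 1: kT = 1.381e-23 * 436 = 6.02116e-21 J
Step 2: Vt = kT/q = 6.02116e-21 / 1.602e-19
Step 3: Vt = 0.03759 V

0.03759


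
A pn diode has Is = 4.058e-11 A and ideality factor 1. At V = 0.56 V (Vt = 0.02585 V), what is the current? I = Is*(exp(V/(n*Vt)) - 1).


Step 1: V/(n*Vt) = 0.56/(1*0.02585) = 21.6634
Step 2: exp(21.6634) = 2.5603e+09
Step 3: I = 4.058e-11 * (2.5603e+09 - 1) = 1.04e-01 A

1.04e-01


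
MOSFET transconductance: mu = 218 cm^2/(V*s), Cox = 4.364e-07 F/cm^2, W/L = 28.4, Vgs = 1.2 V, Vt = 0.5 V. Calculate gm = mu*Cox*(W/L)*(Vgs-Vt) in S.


Step 1: Vov = Vgs - Vt = 1.2 - 0.5 = 0.7 V
Step 2: gm = mu * Cox * (W/L) * Vov
Step 3: gm = 218 * 4.364e-07 * 28.4 * 0.7 = 1.89e-03 S

1.89e-03


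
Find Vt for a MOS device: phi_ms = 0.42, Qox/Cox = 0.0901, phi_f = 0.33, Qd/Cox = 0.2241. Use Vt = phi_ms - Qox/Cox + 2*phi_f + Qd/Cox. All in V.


Step 1: Vt = phi_ms - Qox/Cox + 2*phi_f + Qd/Cox
Step 2: Vt = 0.42 - 0.0901 + 2*0.33 + 0.2241
Step 3: Vt = 0.42 - 0.0901 + 0.66 + 0.2241
Step 4: Vt = 1.214 V

1.214


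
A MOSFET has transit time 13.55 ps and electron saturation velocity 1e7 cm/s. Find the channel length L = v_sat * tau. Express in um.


Step 1: tau in seconds = 13.55 ps * 1e-12 = 1.3550e-11 s
Step 2: L = v_sat * tau = 1e7 * 1.3550e-11 = 1.3550e-04 cm
Step 3: L in um = 1.3550e-04 * 1e4 = 1.355 um

1.355


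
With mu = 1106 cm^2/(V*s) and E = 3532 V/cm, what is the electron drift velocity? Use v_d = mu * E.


Step 1: v_d = mu * E
Step 2: v_d = 1106 * 3532 = 3906392
Step 3: v_d = 3.91e+06 cm/s

3.91e+06


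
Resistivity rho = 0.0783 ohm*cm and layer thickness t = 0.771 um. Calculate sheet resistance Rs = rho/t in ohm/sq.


Step 1: Convert thickness to cm: t = 0.771 um = 7.7100e-05 cm
Step 2: Rs = rho / t = 0.0783 / 7.7100e-05
Step 3: Rs = 1015.6 ohm/sq

1015.6


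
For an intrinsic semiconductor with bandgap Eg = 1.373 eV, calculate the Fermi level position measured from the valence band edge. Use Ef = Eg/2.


Step 1: For an intrinsic semiconductor, the Fermi level sits at midgap.
Step 2: Ef = Eg / 2 = 1.373 / 2 = 0.6865 eV

0.6865


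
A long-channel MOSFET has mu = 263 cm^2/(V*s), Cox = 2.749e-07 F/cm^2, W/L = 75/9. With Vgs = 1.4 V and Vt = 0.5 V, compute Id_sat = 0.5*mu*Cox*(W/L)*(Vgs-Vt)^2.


Step 1: Overdrive voltage Vov = Vgs - Vt = 1.4 - 0.5 = 0.9 V
Step 2: W/L = 75/9 = 8.33333
Step 3: Id = 0.5 * 263 * 2.749e-07 * 8.33333 * 0.9^2
Step 4: Id = 2.44e-04 A

2.44e-04


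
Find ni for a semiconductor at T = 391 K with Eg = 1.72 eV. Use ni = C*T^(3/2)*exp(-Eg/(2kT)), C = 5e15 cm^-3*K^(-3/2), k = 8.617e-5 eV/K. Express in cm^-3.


Step 1: Compute kT = 8.617e-5 * 391 = 0.03369247 eV
Step 2: Exponent = -Eg/(2kT) = -1.72/(2*0.03369247) = -25.52499
Step 3: T^(3/2) = 391^1.5 = 7731.52
Step 4: ni = 5e15 * 7731.52 * exp(-25.52499) = 3.18e+08 cm^-3

3.18e+08


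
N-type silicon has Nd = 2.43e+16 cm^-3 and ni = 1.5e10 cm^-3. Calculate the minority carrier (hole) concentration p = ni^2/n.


Step 1: Since Nd >> ni, n ≈ Nd = 2.43e+16 cm^-3
Step 2: p = ni^2 / n = (1.5e10)^2 / 2.43e+16
Step 3: p = 2.25e20 / 2.43e+16 = 9.26e+03 cm^-3

9.26e+03


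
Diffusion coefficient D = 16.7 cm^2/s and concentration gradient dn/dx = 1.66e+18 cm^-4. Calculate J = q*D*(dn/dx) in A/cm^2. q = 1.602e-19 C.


Step 1: J = q * D * (dn/dx)
Step 2: J = 1.602e-19 * 16.7 * 1.66e+18
Step 3: J = 4.44e+00 A/cm^2

4.44e+00


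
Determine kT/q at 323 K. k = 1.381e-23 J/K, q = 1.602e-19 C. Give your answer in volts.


Step 1: kT = 1.381e-23 * 323 = 4.46063e-21 J
Step 2: Vt = kT/q = 4.46063e-21 / 1.602e-19
Step 3: Vt = 0.02784 V

0.02784


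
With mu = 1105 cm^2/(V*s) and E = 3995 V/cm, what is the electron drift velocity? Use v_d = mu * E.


Step 1: v_d = mu * E
Step 2: v_d = 1105 * 3995 = 4414475
Step 3: v_d = 4.41e+06 cm/s

4.41e+06


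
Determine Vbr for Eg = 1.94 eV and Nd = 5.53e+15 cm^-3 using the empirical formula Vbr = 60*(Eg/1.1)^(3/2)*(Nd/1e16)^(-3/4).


Step 1: Eg/1.1 = 1.94/1.1 = 1.763636
Step 2: (Eg/1.1)^1.5 = 1.763636^1.5 = 2.342143
Step 3: (Nd/1e16)^(-0.75) = (0.553)^(-0.75) = 1.559395
Step 4: Vbr = 60 * 2.342143 * 1.559395 = 219.1 V

219.1


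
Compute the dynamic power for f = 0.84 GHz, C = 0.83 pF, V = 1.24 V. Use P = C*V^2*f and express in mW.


Step 1: V^2 = 1.24^2 = 1.5376 V^2
Step 2: P = C*V^2*f = 0.83e-12 F * 1.5376 * 0.84e9 Hz
Step 3: P = 1.07201472e-03 W
Step 4: P = 1.072 mW

1.072


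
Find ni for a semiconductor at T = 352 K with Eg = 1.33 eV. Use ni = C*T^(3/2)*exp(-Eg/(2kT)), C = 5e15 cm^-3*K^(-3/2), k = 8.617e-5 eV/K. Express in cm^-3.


Step 1: Compute kT = 8.617e-5 * 352 = 0.03033184 eV
Step 2: Exponent = -Eg/(2kT) = -1.33/(2*0.03033184) = -21.92416
Step 3: T^(3/2) = 352^1.5 = 6604.11
Step 4: ni = 5e15 * 6604.11 * exp(-21.92416) = 9.94e+09 cm^-3

9.94e+09


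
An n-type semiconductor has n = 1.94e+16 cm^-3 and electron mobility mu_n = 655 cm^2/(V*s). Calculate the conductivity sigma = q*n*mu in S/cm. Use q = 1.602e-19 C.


Step 1: sigma = q * n * mu
Step 2: sigma = 1.602e-19 * 1.94e+16 * 655
Step 3: sigma = 2.036e+00 S/cm

2.036e+00


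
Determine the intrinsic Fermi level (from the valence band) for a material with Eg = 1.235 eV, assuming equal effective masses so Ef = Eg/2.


Step 1: For an intrinsic semiconductor, the Fermi level sits at midgap.
Step 2: Ef = Eg / 2 = 1.235 / 2 = 0.6175 eV

0.6175


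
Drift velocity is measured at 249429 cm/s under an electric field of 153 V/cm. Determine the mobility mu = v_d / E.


Step 1: mu = v_d / E
Step 2: mu = 249429 / 153
Step 3: mu = 1630.25 cm^2/(V*s)

1630.25


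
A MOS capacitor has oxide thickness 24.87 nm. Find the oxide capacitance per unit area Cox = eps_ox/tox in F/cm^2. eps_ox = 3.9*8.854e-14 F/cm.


Step 1: eps_ox = 3.9 * 8.854e-14 = 3.45306e-13 F/cm
Step 2: tox in cm = 24.87 nm * 1e-7 = 2.4870e-06 cm
Step 3: Cox = 3.45306e-13 / 2.4870e-06 = 1.39e-07 F/cm^2

1.39e-07


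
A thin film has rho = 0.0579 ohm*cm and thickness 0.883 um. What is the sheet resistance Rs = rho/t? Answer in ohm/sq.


Step 1: Convert thickness to cm: t = 0.883 um = 8.8300e-05 cm
Step 2: Rs = rho / t = 0.0579 / 8.8300e-05
Step 3: Rs = 655.7 ohm/sq

655.7


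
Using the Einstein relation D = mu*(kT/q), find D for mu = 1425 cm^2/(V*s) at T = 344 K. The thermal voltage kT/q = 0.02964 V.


Step 1: D = mu * (kT/q)
Step 2: D = 1425 * 0.02964
Step 3: D = 42.24 cm^2/s

42.24


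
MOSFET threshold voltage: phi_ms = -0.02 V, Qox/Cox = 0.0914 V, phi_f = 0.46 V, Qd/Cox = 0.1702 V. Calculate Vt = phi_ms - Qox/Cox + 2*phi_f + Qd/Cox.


Step 1: Vt = phi_ms - Qox/Cox + 2*phi_f + Qd/Cox
Step 2: Vt = -0.02 - 0.0914 + 2*0.46 + 0.1702
Step 3: Vt = -0.02 - 0.0914 + 0.92 + 0.1702
Step 4: Vt = 0.9788 V

0.9788


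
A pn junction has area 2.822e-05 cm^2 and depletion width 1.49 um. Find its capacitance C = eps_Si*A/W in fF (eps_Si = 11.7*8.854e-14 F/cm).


Step 1: eps_Si = 11.7 * 8.854e-14 = 1.035918e-12 F/cm
Step 2: W in cm = 1.49 * 1e-4 = 1.49e-04 cm
Step 3: C = 1.035918e-12 * 2.822e-05 / 1.49e-04 = 1.961987e-13 F
Step 4: C = 196.2 fF

196.2


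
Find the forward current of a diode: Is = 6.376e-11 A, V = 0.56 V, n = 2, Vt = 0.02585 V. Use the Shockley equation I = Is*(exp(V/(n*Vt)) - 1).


Step 1: V/(n*Vt) = 0.56/(2*0.02585) = 10.8317
Step 2: exp(10.8317) = 5.0600e+04
Step 3: I = 6.376e-11 * (5.0600e+04 - 1) = 3.23e-06 A

3.23e-06


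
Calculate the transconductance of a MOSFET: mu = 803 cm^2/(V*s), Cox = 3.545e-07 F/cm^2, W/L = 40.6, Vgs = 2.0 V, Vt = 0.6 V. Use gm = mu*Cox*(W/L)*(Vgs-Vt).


Step 1: Vov = Vgs - Vt = 2.0 - 0.6 = 1.4 V
Step 2: gm = mu * Cox * (W/L) * Vov
Step 3: gm = 803 * 3.545e-07 * 40.6 * 1.4 = 1.62e-02 S

1.62e-02


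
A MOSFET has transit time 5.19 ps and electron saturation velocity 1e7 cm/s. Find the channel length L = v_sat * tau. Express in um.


Step 1: tau in seconds = 5.19 ps * 1e-12 = 5.1900e-12 s
Step 2: L = v_sat * tau = 1e7 * 5.1900e-12 = 5.1900e-05 cm
Step 3: L in um = 5.1900e-05 * 1e4 = 0.519 um

0.519


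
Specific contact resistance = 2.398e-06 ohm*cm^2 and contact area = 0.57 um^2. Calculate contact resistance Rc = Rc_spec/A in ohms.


Step 1: Convert area to cm^2: 0.57 um^2 = 5.7000e-09 cm^2
Step 2: Rc = Rc_spec / A = 2.398e-06 / 5.7000e-09
Step 3: Rc = 4.21e+02 ohms

4.21e+02


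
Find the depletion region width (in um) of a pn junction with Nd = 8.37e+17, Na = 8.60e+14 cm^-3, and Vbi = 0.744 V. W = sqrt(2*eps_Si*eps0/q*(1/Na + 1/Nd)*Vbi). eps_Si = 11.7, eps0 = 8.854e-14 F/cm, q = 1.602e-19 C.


Step 1: 1/Na + 1/Nd = 1/8.60e+14 + 1/8.37e+17 = 1.16399e-15
Step 2: 2*eps*eps0/q = 2*11.7*8.854e-14/1.602e-19 = 1.293281e+07
Step 3: W^2 = 1.293281e+07 * 1.16399e-15 * 0.744 = 1.11999e-08
Step 4: W = sqrt(1.11999e-08) = 1.058e-04 cm = 1.058 um

1.058


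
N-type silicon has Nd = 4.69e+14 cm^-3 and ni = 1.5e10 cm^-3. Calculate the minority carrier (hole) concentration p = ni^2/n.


Step 1: Since Nd >> ni, n ≈ Nd = 4.69e+14 cm^-3
Step 2: p = ni^2 / n = (1.5e10)^2 / 4.69e+14
Step 3: p = 2.25e20 / 4.69e+14 = 4.80e+05 cm^-3

4.80e+05


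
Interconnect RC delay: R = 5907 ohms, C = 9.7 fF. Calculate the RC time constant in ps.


Step 1: tau = R * C
Step 2: tau = 5907 * 9.7 fF = 5907 * 9.7e-15 F
Step 3: tau = 5.72979e-11 s = 57.2979 ps

57.2979


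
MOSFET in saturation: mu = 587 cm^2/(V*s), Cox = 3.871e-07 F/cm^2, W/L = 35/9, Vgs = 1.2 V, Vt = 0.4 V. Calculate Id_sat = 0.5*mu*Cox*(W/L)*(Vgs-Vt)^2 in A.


Step 1: Overdrive voltage Vov = Vgs - Vt = 1.2 - 0.4 = 0.8 V
Step 2: W/L = 35/9 = 3.88889
Step 3: Id = 0.5 * 587 * 3.871e-07 * 3.88889 * 0.8^2
Step 4: Id = 2.83e-04 A

2.83e-04


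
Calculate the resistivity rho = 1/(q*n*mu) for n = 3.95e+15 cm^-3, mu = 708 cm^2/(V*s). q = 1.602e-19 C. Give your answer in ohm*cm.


Step 1: sigma = q * n * mu = 1.602e-19 * 3.95e+15 * 708 = 4.48015e-01 S/cm
Step 2: rho = 1 / sigma = 1 / 4.48015e-01 = 2.232 ohm*cm

2.232


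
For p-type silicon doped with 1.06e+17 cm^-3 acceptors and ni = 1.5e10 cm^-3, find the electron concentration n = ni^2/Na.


Step 1: Majority hole concentration p ≈ Na = 1.06e+17 cm^-3
Step 2: n = ni^2 / Na = (1.5e10)^2 / 1.06e+17
Step 3: n = 2.12e+03 cm^-3

2.12e+03


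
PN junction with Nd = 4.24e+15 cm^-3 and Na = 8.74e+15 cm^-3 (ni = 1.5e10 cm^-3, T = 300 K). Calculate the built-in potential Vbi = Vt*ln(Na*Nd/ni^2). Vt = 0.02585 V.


Step 1: Compute Na*Nd/ni^2 = 8.74e+15 * 4.24e+15 / (1.5e10)^2 = 1.6470e+11
Step 2: ln(1.6470e+11) = 25.8274
Step 3: Vbi = 0.02585 * 25.8274 = 0.668 V

0.668


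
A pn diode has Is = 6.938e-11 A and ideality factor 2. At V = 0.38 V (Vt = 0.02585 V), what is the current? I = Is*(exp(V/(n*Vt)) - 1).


Step 1: V/(n*Vt) = 0.38/(2*0.02585) = 7.3501
Step 2: exp(7.3501) = 1.5564e+03
Step 3: I = 6.938e-11 * (1.5564e+03 - 1) = 1.08e-07 A

1.08e-07


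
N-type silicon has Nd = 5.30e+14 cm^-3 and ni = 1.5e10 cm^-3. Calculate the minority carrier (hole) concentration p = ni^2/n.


Step 1: Since Nd >> ni, n ≈ Nd = 5.30e+14 cm^-3
Step 2: p = ni^2 / n = (1.5e10)^2 / 5.30e+14
Step 3: p = 2.25e20 / 5.30e+14 = 4.25e+05 cm^-3

4.25e+05


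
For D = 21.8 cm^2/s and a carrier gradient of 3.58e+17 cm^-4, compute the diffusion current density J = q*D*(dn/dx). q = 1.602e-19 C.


Step 1: J = q * D * (dn/dx)
Step 2: J = 1.602e-19 * 21.8 * 3.58e+17
Step 3: J = 1.25e+00 A/cm^2

1.25e+00


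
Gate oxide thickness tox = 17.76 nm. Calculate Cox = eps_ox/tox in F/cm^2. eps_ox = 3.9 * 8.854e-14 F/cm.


Step 1: eps_ox = 3.9 * 8.854e-14 = 3.45306e-13 F/cm
Step 2: tox in cm = 17.76 nm * 1e-7 = 1.7760e-06 cm
Step 3: Cox = 3.45306e-13 / 1.7760e-06 = 1.94e-07 F/cm^2

1.94e-07


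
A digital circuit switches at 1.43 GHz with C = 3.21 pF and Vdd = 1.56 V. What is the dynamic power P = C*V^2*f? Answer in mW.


Step 1: V^2 = 1.56^2 = 2.4336 V^2
Step 2: P = C*V^2*f = 3.21e-12 F * 2.4336 * 1.43e9 Hz
Step 3: P = 1.117095408e-02 W
Step 4: P = 11.171 mW

11.171


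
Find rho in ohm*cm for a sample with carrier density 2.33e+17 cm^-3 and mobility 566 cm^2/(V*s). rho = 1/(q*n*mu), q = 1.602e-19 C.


Step 1: sigma = q * n * mu = 1.602e-19 * 2.33e+17 * 566 = 2.11269e+01 S/cm
Step 2: rho = 1 / sigma = 1 / 2.11269e+01 = 0.04733 ohm*cm

0.04733


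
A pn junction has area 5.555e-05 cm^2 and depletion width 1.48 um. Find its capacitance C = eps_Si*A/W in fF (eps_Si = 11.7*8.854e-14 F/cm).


Step 1: eps_Si = 11.7 * 8.854e-14 = 1.035918e-12 F/cm
Step 2: W in cm = 1.48 * 1e-4 = 1.48e-04 cm
Step 3: C = 1.035918e-12 * 5.555e-05 / 1.48e-04 = 3.888192e-13 F
Step 4: C = 388.82 fF

388.82


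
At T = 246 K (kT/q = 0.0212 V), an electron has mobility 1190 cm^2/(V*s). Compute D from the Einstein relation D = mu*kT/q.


Step 1: D = mu * (kT/q)
Step 2: D = 1190 * 0.0212
Step 3: D = 25.23 cm^2/s

25.23


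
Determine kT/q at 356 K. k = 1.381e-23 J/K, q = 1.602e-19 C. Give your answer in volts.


Step 1: kT = 1.381e-23 * 356 = 4.91636e-21 J
Step 2: Vt = kT/q = 4.91636e-21 / 1.602e-19
Step 3: Vt = 0.03069 V

0.03069


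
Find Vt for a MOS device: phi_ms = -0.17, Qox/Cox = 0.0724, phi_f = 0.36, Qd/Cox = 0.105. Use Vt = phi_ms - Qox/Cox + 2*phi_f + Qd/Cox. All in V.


Step 1: Vt = phi_ms - Qox/Cox + 2*phi_f + Qd/Cox
Step 2: Vt = -0.17 - 0.0724 + 2*0.36 + 0.105
Step 3: Vt = -0.17 - 0.0724 + 0.72 + 0.105
Step 4: Vt = 0.5826 V

0.5826


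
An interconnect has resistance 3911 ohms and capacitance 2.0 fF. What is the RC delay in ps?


Step 1: tau = R * C
Step 2: tau = 3911 * 2.0 fF = 3911 * 2.0e-15 F
Step 3: tau = 7.822e-12 s = 7.822 ps

7.822


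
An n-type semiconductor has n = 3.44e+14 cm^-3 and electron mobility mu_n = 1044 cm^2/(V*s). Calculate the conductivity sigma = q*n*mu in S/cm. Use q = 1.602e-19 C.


Step 1: sigma = q * n * mu
Step 2: sigma = 1.602e-19 * 3.44e+14 * 1044
Step 3: sigma = 5.753e-02 S/cm

5.753e-02


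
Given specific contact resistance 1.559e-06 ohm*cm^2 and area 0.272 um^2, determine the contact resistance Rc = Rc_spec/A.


Step 1: Convert area to cm^2: 0.272 um^2 = 2.7200e-09 cm^2
Step 2: Rc = Rc_spec / A = 1.559e-06 / 2.7200e-09
Step 3: Rc = 5.73e+02 ohms

5.73e+02


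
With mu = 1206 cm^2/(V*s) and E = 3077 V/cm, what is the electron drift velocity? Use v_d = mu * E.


Step 1: v_d = mu * E
Step 2: v_d = 1206 * 3077 = 3710862
Step 3: v_d = 3.71e+06 cm/s

3.71e+06


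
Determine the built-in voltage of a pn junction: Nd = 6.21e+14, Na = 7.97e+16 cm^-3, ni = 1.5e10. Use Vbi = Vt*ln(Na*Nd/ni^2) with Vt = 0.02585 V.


Step 1: Compute Na*Nd/ni^2 = 7.97e+16 * 6.21e+14 / (1.5e10)^2 = 2.1997e+11
Step 2: ln(2.1997e+11) = 26.1168
Step 3: Vbi = 0.02585 * 26.1168 = 0.675 V

0.675


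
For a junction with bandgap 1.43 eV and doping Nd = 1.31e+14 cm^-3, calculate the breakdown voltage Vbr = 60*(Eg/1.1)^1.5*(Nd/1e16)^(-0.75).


Step 1: Eg/1.1 = 1.43/1.1 = 1.300000
Step 2: (Eg/1.1)^1.5 = 1.300000^1.5 = 1.482228
Step 3: (Nd/1e16)^(-0.75) = (0.0131)^(-0.75) = 25.825369
Step 4: Vbr = 60 * 1.482228 * 25.825369 = 2296.7 V

2296.7


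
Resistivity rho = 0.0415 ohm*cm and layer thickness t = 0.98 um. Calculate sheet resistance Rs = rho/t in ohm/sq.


Step 1: Convert thickness to cm: t = 0.98 um = 9.8000e-05 cm
Step 2: Rs = rho / t = 0.0415 / 9.8000e-05
Step 3: Rs = 423.5 ohm/sq

423.5


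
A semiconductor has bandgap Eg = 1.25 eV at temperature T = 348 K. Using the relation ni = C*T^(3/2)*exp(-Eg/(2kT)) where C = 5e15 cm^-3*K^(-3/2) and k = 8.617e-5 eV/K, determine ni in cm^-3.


Step 1: Compute kT = 8.617e-5 * 348 = 0.02998716 eV
Step 2: Exponent = -Eg/(2kT) = -1.25/(2*0.02998716) = -20.84225
Step 3: T^(3/2) = 348^1.5 = 6491.86
Step 4: ni = 5e15 * 6491.86 * exp(-20.84225) = 2.88e+10 cm^-3

2.88e+10


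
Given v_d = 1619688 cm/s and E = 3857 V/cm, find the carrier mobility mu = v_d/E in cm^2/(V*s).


Step 1: mu = v_d / E
Step 2: mu = 1619688 / 3857
Step 3: mu = 419.93 cm^2/(V*s)

419.93


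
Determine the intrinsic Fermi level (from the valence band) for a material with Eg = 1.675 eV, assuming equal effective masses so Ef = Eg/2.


Step 1: For an intrinsic semiconductor, the Fermi level sits at midgap.
Step 2: Ef = Eg / 2 = 1.675 / 2 = 0.8375 eV

0.8375


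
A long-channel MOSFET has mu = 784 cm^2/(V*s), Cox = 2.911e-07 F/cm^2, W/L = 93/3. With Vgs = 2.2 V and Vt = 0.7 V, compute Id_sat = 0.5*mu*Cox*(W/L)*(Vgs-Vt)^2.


Step 1: Overdrive voltage Vov = Vgs - Vt = 2.2 - 0.7 = 1.5 V
Step 2: W/L = 93/3 = 31
Step 3: Id = 0.5 * 784 * 2.911e-07 * 31 * 1.5^2
Step 4: Id = 7.96e-03 A

7.96e-03
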